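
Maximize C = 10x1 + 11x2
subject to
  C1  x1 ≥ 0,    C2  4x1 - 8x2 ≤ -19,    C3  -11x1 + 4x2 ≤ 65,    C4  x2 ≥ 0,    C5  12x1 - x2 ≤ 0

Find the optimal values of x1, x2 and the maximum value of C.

Corner points and C = 10x1 + 11x2:
  (0, 19/8) → C = 209/8
  (0, 65/4) → C = 715/4
  (19/92, 57/23) → C = 1349/46
  (65/37, 780/37) → C = 9230/37

The optimum lies where -11x1 + 4x2 = 65 and 12x1 - x2 = 0.
Solving simultaneously gives x1 = 65/37, x2 = 780/37.

x1 = 65/37, x2 = 780/37, maximum C = 9230/37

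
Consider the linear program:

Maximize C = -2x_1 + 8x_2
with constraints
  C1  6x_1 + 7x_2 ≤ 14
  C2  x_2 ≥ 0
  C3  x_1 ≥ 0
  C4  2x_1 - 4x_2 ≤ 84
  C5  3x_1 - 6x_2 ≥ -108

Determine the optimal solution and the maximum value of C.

x_1 = 0, x_2 = 2, maximum C = 16

Extreme points and C = -2x_1 + 8x_2:
  (7/3, 0) → C = -14/3
  (0, 2) → C = 16
  (0, 0) → C = 0

The optimum lies where 6x_1 + 7x_2 = 14 and x_1 = 0.
Solving simultaneously gives x_1 = 0, x_2 = 2.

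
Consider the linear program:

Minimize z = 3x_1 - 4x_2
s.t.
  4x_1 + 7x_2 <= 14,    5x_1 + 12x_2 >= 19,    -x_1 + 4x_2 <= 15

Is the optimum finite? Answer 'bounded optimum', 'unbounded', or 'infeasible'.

Extreme points and z = 3x_1 - 4x_2:
  (35/13, 6/13) → z = 81/13
  (-49/23, 74/23) → z = -443/23
  (-13/4, 47/16) → z = -43/2
The feasible region has finitely many vertices and no improving ray; the minimum is -43/2 at (-13/4, 47/16).

bounded optimum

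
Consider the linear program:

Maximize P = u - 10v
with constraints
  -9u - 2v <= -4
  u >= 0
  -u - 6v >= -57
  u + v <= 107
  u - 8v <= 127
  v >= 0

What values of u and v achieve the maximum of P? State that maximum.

Extreme points and P = u - 10v:
  (0, 2) → P = -20
  (4/9, 0) → P = 4/9
  (0, 19/2) → P = -95
  (57, 0) → P = 57

u = 57, v = 0, maximum P = 57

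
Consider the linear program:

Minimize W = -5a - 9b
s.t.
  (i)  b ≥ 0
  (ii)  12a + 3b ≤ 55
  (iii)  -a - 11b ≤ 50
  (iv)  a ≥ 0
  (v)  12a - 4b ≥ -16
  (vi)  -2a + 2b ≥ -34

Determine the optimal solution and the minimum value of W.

Extreme points and W = -5a - 9b:
  (55/12, 0) → W = -275/12
  (0, 0) → W = 0
  (43/21, 71/7) → W = -2132/21
  (0, 4) → W = -36

a = 43/21, b = 71/7, minimum W = -2132/21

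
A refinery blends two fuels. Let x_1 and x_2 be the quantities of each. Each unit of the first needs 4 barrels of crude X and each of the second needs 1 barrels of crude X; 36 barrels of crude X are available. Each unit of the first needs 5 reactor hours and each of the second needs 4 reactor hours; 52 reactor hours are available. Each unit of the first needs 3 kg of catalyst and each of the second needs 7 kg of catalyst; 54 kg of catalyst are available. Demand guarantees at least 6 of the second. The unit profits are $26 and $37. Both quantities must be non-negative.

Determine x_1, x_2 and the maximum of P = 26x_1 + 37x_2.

x_1 = 4, x_2 = 6, maximum P = 326

Corner points and P = 26x_1 + 37x_2:
  (0, 54/7) → P = 1998/7
  (0, 6) → P = 222
  (4, 6) → P = 326

The optimum lies where 3x_1 + 7x_2 = 54 and x_2 = 6.
Solving simultaneously gives x_1 = 4, x_2 = 6.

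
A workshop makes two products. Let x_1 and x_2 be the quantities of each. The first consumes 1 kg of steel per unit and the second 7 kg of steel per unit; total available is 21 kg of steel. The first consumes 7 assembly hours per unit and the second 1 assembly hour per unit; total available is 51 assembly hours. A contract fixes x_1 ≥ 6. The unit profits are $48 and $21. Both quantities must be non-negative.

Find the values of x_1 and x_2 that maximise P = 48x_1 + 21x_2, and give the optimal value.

x_1 = 7, x_2 = 2, maximum P = 378

The binding constraints are x_1 + 7x_2 = 21 and 7x_1 + x_2 = 51.
Solving simultaneously gives x_1 = 7, x_2 = 2.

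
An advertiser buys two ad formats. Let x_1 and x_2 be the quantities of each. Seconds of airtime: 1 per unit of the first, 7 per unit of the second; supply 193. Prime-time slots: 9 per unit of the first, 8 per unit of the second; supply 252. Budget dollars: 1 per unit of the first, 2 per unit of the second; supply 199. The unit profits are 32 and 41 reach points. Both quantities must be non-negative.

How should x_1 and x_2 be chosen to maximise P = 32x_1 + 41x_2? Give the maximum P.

x_1 = 4, x_2 = 27, maximum P = 1235

Extreme points and P = 32x_1 + 41x_2:
  (0, 0) → P = 0
  (0, 193/7) → P = 7913/7
  (28, 0) → P = 896
  (4, 27) → P = 1235

The binding constraints are x_1 + 7x_2 = 193 and 9x_1 + 8x_2 = 252.
Solving simultaneously gives x_1 = 4, x_2 = 27.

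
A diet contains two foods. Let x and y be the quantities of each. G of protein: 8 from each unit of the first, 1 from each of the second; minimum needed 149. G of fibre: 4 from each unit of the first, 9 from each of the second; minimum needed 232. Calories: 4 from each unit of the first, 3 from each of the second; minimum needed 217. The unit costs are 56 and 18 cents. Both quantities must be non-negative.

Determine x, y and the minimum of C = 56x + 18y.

x = 23/2, y = 57, minimum C = 1670

Extreme points and C = 56x + 18y:
  (0, 149) → C = 2682
  (58, 0) → C = 3248
  (23/2, 57) → C = 1670
  (419/8, 5/2) → C = 2978
The feasible region is unbounded (it extends along (0, 1), (1, 0)), but C strictly increases along every unbounded feasible direction, so there is no improving ray and the minimum is attained at a vertex.

The optimum lies where 8x + y = 149 and 4x + 3y = 217.
Solving simultaneously gives x = 23/2, y = 57.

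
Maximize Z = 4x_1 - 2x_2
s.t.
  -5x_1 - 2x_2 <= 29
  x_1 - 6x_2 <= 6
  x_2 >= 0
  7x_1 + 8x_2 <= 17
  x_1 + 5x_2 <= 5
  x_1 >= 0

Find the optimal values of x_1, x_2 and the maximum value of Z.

Vertices and Z = 4x_1 - 2x_2:
  (17/7, 0) → Z = 68/7
  (0, 0) → Z = 0
  (5/3, 2/3) → Z = 16/3
  (0, 1) → Z = -2

The binding constraints are x_2 = 0 and 7x_1 + 8x_2 = 17.
Solving simultaneously gives x_1 = 17/7, x_2 = 0.

x_1 = 17/7, x_2 = 0, maximum Z = 68/7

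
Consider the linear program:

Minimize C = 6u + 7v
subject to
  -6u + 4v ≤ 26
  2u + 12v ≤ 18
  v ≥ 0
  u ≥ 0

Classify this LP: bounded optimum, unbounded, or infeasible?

Vertices and C = 6u + 7v:
  (9, 0) → C = 54
  (0, 3/2) → C = 21/2
  (0, 0) → C = 0
The feasible region has finitely many vertices and no improving ray; the minimum is 0 at (0, 0).

bounded optimum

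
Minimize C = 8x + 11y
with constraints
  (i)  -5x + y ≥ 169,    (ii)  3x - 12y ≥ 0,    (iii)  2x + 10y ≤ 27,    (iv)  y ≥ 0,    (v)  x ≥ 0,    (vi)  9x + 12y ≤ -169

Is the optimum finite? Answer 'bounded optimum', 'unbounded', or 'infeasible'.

infeasible

The boundaries x = 0 and 9x + 12y = -169 meet at (0, -169/12), but that point violates -5x + y ≥ 169. Every candidate vertex is excluded by some other constraint, so the feasible region is empty.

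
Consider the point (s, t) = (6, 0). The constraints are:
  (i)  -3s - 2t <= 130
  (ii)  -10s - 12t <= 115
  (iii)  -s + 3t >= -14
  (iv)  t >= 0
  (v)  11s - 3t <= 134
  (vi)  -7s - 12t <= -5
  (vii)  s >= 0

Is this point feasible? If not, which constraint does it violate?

feasible

(i): -18 ≤ 130 ✓
(ii): -60 ≤ 115 ✓
(iii): -6 ≥ -14 ✓
(iv): 0 ≥ 0 ✓
(v): 66 ≤ 134 ✓
(vi): -42 ≤ -5 ✓
(vii): 6 ≥ 0 ✓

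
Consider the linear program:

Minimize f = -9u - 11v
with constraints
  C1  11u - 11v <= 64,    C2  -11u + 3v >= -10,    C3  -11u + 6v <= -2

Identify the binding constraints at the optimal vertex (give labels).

C2 and C3

Vertices and f = -9u - 11v:
  (-41/44, -27/4) → f = 909/11
  (-362/55, -62/5) → f = 2152/11
  (18/11, 8/3) → f = -1454/33

The minimum is at (18/11, 8/3). Substituting into each constraint, equality holds for C2 and C3; the remaining constraints have slack.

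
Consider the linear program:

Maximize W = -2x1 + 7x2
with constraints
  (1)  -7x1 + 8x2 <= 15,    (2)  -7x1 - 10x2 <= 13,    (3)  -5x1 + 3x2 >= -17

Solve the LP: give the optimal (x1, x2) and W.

x1 = 181/19, x2 = 194/19, maximum W = 996/19

Vertices and W = -2x1 + 7x2:
  (-127/63, 1/9) → W = 101/21
  (181/19, 194/19) → W = 996/19
  (131/71, -184/71) → W = -1550/71

The optimum lies where -7x1 + 8x2 = 15 and -5x1 + 3x2 = -17.
Solving simultaneously gives x1 = 181/19, x2 = 194/19.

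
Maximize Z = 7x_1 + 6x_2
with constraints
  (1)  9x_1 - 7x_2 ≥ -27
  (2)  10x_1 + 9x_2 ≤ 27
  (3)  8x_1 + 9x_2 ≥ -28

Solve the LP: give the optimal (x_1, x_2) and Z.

x_1 = 55/2, x_2 = -248/9, maximum Z = 163/6

Vertices and Z = 7x_1 + 6x_2:
  (-54/151, 513/151) → Z = 2700/151
  (-439/137, -36/137) → Z = -3289/137
  (55/2, -248/9) → Z = 163/6

The optimum lies where 10x_1 + 9x_2 = 27 and 8x_1 + 9x_2 = -28.
Solving simultaneously gives x_1 = 55/2, x_2 = -248/9.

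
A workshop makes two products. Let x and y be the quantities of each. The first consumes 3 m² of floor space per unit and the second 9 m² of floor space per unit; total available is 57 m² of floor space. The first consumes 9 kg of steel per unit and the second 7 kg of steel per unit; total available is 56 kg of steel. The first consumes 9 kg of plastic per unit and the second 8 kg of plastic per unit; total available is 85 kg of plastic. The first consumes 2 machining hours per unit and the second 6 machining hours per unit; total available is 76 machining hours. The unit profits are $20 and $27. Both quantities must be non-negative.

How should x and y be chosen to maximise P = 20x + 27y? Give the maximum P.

x = 7/4, y = 23/4, maximum P = 761/4

Feasible corners and P = 20x + 27y:
  (0, 0) → P = 0
  (0, 19/3) → P = 171
  (56/9, 0) → P = 1120/9
  (7/4, 23/4) → P = 761/4

The binding constraints are 3x + 9y = 57 and 9x + 7y = 56.
Solving simultaneously gives x = 7/4, y = 23/4.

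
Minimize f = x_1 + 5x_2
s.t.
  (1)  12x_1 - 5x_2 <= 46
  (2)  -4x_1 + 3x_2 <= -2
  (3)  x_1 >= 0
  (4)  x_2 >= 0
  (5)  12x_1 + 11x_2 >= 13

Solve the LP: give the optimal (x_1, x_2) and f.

x_1 = 13/12, x_2 = 0, minimum f = 13/12

Extreme points and f = x_1 + 5x_2:
  (8, 10) → f = 58
  (23/6, 0) → f = 23/6
  (61/80, 7/20) → f = 201/80
  (13/12, 0) → f = 13/12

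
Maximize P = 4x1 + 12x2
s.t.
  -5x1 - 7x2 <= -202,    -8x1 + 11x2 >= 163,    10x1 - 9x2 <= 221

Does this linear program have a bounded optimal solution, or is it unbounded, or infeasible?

unbounded

From the feasible point (1081/111, 2431/111), moving in the direction (-7, 5) keeps every constraint satisfied while P increases without bound.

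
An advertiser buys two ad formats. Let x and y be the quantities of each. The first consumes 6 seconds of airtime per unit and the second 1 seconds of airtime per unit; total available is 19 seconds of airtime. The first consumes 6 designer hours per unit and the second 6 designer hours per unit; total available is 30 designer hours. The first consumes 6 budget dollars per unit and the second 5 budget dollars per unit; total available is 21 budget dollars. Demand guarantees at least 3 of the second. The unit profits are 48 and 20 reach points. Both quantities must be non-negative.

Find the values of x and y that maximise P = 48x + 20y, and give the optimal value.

x = 1, y = 3, maximum P = 108

Feasible corners and P = 48x + 20y:
  (0, 21/5) → P = 84
  (0, 3) → P = 60
  (1, 3) → P = 108

The binding constraints are 6x + 5y = 21 and y = 3.
Solving simultaneously gives x = 1, y = 3.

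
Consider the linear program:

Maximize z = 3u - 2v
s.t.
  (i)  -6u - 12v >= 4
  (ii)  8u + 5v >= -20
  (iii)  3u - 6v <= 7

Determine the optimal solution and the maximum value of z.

u = 5/6, v = -3/4, maximum z = 4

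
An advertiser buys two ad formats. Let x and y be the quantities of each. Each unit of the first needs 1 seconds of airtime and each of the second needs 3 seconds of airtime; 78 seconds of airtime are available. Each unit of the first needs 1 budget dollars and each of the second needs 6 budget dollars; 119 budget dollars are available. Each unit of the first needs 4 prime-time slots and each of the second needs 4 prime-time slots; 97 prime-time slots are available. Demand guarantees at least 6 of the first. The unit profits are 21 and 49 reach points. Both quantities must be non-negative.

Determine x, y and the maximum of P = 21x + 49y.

x = 6, y = 73/4, maximum P = 4081/4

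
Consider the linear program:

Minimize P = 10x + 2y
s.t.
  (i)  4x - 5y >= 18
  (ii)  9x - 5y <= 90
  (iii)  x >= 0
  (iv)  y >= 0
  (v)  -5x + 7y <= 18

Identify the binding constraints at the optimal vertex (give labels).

Corner points and P = 10x + 2y:
  (72/5, 198/25) → P = 3996/25
  (9/2, 0) → P = 45
  (10, 0) → P = 100

The minimum is at (9/2, 0). Substituting into each constraint, equality holds for (i) and (iv); the remaining constraints have slack.

(i) and (iv)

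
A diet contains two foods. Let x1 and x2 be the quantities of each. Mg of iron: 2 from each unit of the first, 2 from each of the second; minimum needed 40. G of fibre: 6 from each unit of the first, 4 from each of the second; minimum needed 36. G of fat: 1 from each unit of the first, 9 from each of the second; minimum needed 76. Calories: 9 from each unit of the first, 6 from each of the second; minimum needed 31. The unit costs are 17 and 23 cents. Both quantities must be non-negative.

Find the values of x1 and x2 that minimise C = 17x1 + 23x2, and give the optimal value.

Feasible corners and C = 17x1 + 23x2:
  (0, 20) → C = 460
  (76, 0) → C = 1292
  (13, 7) → C = 382
The feasible region is unbounded (it extends along (0, 1), (1, 0)), but C strictly increases along every unbounded feasible direction, so there is no improving ray and the minimum is attained at a vertex.

The optimum lies where 2x1 + 2x2 = 40 and x1 + 9x2 = 76.
Solving simultaneously gives x1 = 13, x2 = 7.

x1 = 13, x2 = 7, minimum C = 382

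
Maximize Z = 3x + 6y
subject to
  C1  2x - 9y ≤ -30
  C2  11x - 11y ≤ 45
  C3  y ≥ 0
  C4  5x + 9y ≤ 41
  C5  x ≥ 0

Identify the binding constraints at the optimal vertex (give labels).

Corner points and Z = 3x + 6y:
  (11/7, 232/63) → Z = 563/21
  (0, 10/3) → Z = 20
  (0, 41/9) → Z = 82/3

The maximum is at (0, 41/9). Substituting into each constraint, equality holds for C4 and C5; the remaining constraints have slack.

C4 and C5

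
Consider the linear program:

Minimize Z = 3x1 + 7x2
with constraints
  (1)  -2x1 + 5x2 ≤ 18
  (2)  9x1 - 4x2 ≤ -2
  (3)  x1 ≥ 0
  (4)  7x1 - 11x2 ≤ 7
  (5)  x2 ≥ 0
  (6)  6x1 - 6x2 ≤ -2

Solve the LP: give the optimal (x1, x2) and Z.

x1 = 0, x2 = 1/2, minimum Z = 7/2

Corner points and Z = 3x1 + 7x2:
  (62/37, 158/37) → Z = 1292/37
  (0, 18/5) → Z = 126/5
  (0, 1/2) → Z = 7/2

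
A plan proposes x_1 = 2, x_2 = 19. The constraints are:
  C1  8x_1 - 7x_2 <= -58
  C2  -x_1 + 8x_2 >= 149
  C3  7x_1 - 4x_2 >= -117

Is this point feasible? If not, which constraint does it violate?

feasible

C1: -117 ≤ -58 ✓
C2: 150 ≥ 149 ✓
C3: -62 ≥ -117 ✓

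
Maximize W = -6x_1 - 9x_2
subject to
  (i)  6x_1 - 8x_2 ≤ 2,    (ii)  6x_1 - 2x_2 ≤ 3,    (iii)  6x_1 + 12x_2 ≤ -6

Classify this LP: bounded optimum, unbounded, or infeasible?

unbounded

From the feasible point (-1/5, -2/5), moving in the direction (-12, 6) keeps every constraint satisfied while W increases without bound.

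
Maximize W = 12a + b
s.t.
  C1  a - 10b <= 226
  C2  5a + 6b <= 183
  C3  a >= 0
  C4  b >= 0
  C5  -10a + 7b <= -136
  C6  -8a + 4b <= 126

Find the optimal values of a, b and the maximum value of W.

a = 183/5, b = 0, maximum W = 2196/5

Vertices and W = 12a + b:
  (183/5, 0) → W = 2196/5
  (2097/95, 230/19) → W = 26314/95
  (68/5, 0) → W = 816/5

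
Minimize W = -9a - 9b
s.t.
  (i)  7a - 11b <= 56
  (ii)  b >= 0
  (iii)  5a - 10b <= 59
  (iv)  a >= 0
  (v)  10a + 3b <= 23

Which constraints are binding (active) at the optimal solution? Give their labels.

Corner points and W = -9a - 9b:
  (0, 0) → W = 0
  (23/10, 0) → W = -207/10
  (0, 23/3) → W = -69

The minimum is at (0, 23/3). Substituting into each constraint, equality holds for (iv) and (v); the remaining constraints have slack.

(iv) and (v)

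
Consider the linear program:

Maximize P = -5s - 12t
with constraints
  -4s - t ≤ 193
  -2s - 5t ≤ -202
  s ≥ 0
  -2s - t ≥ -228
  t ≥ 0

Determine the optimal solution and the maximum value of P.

s = 0, t = 202/5, maximum P = -2424/5

Feasible corners and P = -5s - 12t:
  (0, 202/5) → P = -2424/5
  (101, 0) → P = -505
  (0, 228) → P = -2736
  (114, 0) → P = -570

At the optimal vertex, -2s - 5t = -202 and s = 0.
Solving simultaneously gives s = 0, t = 202/5.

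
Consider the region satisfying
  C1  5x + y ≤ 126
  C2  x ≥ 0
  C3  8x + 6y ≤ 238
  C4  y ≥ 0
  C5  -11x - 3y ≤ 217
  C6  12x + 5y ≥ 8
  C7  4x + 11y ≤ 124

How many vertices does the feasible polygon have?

5

The feasible vertices (each the meet of two boundaries and inside every other half-plane) are:
  (126/5, 0)
  (1262/51, 116/51)
  (0, 8/5)
  (0, 124/11)
  (2/3, 0)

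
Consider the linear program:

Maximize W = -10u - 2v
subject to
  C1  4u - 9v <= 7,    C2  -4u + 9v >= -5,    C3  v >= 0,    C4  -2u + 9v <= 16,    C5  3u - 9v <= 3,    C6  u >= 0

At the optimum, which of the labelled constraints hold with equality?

C3 and C6

Corner points and W = -10u - 2v:
  (21/2, 37/9) → W = -1019/9
  (2, 1/3) → W = -62/3
  (1, 0) → W = -10
  (0, 0) → W = 0
  (0, 16/9) → W = -32/9

The maximum is at (0, 0). Substituting into each constraint, equality holds for C3 and C6; the remaining constraints have slack.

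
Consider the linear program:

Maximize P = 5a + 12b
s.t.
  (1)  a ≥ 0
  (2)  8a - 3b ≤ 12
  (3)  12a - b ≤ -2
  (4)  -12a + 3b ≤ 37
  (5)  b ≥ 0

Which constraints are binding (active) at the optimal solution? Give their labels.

Corner points and P = 5a + 12b:
  (0, 2) → P = 24
  (0, 37/3) → P = 148
  (31/24, 35/2) → P = 5195/24

The maximum is at (31/24, 35/2). Substituting into each constraint, equality holds for (3) and (4); the remaining constraints have slack.

(3) and (4)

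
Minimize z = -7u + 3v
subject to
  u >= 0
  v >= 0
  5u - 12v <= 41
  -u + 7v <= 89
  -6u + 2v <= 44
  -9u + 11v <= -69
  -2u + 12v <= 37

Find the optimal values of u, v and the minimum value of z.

Corner points and z = -7u + 3v:
  (41/5, 0) → z = -287/5
  (23/3, 0) → z = -161/3
  (26, 89/12) → z = -639/4
  (1235/86, 471/86) → z = -3616/43

u = 26, v = 89/12, minimum z = -639/4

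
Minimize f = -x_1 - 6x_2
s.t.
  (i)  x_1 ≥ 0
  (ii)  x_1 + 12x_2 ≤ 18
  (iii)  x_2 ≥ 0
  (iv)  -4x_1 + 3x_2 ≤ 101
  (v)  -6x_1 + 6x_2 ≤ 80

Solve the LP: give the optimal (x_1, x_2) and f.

Corner points and f = -x_1 - 6x_2:
  (0, 3/2) → f = -9
  (0, 0) → f = 0
  (18, 0) → f = -18

At the optimal vertex, x_1 + 12x_2 = 18 and x_2 = 0.
Solving simultaneously gives x_1 = 18, x_2 = 0.

x_1 = 18, x_2 = 0, minimum f = -18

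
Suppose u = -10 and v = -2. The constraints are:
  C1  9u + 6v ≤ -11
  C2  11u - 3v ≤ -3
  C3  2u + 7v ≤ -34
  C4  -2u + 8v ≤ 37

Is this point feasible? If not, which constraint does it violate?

C1: -102 ≤ -11 ✓
C2: -104 ≤ -3 ✓
C3: -34 ≤ -34 ✓
C4: 4 ≤ 37 ✓

feasible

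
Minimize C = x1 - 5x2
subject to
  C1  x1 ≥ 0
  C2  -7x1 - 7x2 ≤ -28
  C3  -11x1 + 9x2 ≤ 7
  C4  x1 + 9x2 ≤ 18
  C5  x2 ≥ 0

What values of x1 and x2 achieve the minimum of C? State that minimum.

x1 = 9/4, x2 = 7/4, minimum C = -13/2

Feasible corners and C = x1 - 5x2:
  (9/4, 7/4) → C = -13/2
  (4, 0) → C = 4
  (18, 0) → C = 18

The binding constraints are -7x1 - 7x2 = -28 and x1 + 9x2 = 18.
Solving simultaneously gives x1 = 9/4, x2 = 7/4.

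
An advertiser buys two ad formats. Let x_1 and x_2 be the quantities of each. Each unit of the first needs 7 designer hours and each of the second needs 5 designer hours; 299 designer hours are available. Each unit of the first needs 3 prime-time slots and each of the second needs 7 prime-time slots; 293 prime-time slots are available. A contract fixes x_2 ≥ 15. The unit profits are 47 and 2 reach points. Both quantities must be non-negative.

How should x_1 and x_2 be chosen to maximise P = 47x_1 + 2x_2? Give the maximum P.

x_1 = 32, x_2 = 15, maximum P = 1534

The optimum lies where 7x_1 + 5x_2 = 299 and x_2 = 15.
Solving simultaneously gives x_1 = 32, x_2 = 15.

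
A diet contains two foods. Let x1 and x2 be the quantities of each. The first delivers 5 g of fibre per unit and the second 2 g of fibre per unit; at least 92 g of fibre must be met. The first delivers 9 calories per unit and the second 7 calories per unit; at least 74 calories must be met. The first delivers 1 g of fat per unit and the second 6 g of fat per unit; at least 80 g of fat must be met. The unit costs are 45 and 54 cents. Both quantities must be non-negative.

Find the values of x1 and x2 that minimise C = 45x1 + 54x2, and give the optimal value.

Extreme points and C = 45x1 + 54x2:
  (0, 46) → C = 2484
  (80, 0) → C = 3600
  (14, 11) → C = 1224
The feasible region is unbounded (it extends along (0, 1), (1, 0)), but C strictly increases along every unbounded feasible direction, so there is no improving ray and the minimum is attained at a vertex.

The binding constraints are 5x1 + 2x2 = 92 and x1 + 6x2 = 80.
Solving simultaneously gives x1 = 14, x2 = 11.

x1 = 14, x2 = 11, minimum C = 1224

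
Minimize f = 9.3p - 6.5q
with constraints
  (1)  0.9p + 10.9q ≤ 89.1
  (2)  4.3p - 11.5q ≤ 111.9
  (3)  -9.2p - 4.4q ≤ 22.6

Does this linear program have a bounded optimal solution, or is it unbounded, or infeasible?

Vertices and f = 9.3p - 6.5q:
  (112218/2861, 14121/2861) → f = 9518409/28610
  (-31919/4816, 42003/4816) → f = -2849331/24080
  (11623/6236, -56333/6236) → f = 592823/7795
The feasible region has finitely many vertices and no improving ray; the minimum is -2849331/24080 at (-31919/4816, 42003/4816).

bounded optimum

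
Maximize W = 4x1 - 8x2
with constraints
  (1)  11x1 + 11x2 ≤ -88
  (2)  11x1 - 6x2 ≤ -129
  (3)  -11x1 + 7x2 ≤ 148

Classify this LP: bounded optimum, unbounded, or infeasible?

unbounded

From the feasible point (-177/17, 41/17), moving in the direction (-7, -11) keeps every constraint satisfied while W increases without bound.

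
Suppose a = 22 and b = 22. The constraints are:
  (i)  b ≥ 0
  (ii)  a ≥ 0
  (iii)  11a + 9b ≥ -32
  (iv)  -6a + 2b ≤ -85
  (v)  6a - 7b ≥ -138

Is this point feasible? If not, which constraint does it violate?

(i): 22 ≥ 0 ✓
(ii): 22 ≥ 0 ✓
(iii): 440 ≥ -32 ✓
(iv): -88 ≤ -85 ✓
(v): -22 ≥ -138 ✓

feasible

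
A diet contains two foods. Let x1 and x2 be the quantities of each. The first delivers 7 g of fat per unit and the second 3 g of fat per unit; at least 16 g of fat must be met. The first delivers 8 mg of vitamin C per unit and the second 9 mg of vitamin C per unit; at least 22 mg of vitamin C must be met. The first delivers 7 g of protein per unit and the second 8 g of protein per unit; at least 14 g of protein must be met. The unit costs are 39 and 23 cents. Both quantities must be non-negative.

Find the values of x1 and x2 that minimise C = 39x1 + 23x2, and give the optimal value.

Vertices and C = 39x1 + 23x2:
  (0, 16/3) → C = 368/3
  (11/4, 0) → C = 429/4
  (2, 2/3) → C = 280/3
The feasible region is unbounded (it extends along (0, 1), (1, 0)), but C strictly increases along every unbounded feasible direction, so there is no improving ray and the minimum is attained at a vertex.

x1 = 2, x2 = 2/3, minimum C = 280/3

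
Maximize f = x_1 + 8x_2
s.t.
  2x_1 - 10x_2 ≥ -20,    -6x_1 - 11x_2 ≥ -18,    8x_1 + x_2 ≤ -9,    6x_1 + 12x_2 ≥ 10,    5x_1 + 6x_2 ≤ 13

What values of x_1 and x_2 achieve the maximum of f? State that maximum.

Feasible corners and f = x_1 + 8x_2:
  (-55/41, 71/41) → f = 513/41
  (-5/3, 5/3) → f = 35/3
  (-59/45, 67/45) → f = 53/5

x_1 = -55/41, x_2 = 71/41, maximum f = 513/41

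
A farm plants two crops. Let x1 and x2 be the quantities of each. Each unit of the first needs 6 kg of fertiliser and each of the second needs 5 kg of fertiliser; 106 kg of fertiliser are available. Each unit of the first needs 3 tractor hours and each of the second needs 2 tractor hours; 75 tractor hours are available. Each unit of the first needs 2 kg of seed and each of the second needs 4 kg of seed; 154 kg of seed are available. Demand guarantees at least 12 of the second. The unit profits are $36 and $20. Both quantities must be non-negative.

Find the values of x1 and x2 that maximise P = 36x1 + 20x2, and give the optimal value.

x1 = 23/3, x2 = 12, maximum P = 516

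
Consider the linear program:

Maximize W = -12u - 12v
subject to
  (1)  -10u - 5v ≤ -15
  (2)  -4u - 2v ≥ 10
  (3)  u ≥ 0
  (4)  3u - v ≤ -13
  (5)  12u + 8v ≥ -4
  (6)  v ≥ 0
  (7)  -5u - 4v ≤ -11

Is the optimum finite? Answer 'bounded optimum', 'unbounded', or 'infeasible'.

Constraints -10u - 5v ≤ -15 and -4u - 2v ≥ 10 have parallel boundaries but demand opposite sides — no point can satisfy both, so the region is empty.

infeasible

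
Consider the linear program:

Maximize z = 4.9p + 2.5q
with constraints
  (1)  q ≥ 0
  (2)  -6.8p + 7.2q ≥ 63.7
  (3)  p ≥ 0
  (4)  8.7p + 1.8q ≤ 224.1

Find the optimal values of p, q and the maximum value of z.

The binding constraints are p = 0 and 8.7p + 1.8q = 224.1.
Solving simultaneously gives p = 0, q = 249/2.

p = 0, q = 124.5, maximum z = 311.25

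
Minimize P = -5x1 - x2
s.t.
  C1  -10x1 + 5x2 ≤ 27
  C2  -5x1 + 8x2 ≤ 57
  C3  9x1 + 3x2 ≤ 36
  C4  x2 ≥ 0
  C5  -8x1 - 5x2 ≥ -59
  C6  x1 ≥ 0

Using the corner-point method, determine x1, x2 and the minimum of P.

x1 = 4, x2 = 0, minimum P = -20

Vertices and P = -5x1 - x2:
  (69/55, 87/11) → P = -156/11
  (0, 27/5) → P = -27/5
  (39/29, 231/29) → P = -426/29
  (4, 0) → P = -20
  (0, 0) → P = 0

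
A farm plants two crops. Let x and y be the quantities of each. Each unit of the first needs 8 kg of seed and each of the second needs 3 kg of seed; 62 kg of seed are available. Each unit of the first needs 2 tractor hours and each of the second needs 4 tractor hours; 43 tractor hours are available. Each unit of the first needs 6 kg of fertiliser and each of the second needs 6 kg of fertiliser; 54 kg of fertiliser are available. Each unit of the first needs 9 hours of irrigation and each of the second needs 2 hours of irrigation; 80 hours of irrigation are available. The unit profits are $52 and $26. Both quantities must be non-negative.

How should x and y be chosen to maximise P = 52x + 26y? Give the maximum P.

x = 7, y = 2, maximum P = 416

Vertices and P = 52x + 26y:
  (0, 0) → P = 0
  (0, 9) → P = 234
  (31/4, 0) → P = 403
  (7, 2) → P = 416

The optimum lies where 8x + 3y = 62 and 6x + 6y = 54.
Solving simultaneously gives x = 7, y = 2.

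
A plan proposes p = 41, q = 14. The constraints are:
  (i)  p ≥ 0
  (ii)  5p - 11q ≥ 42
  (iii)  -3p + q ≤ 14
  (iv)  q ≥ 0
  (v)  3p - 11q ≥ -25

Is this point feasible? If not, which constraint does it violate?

Constraint (v): 3p - 11q = -31, which is not ≥ -25. All other constraints are satisfied.

not feasible — violates (v)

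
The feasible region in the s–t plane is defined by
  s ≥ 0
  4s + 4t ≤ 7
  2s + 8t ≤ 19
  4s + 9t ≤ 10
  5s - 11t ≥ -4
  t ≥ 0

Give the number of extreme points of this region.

5

The feasible vertices (each the meet of two boundaries and inside every other half-plane) are:
  (0, 4/11)
  (0, 0)
  (23/20, 3/5)
  (7/4, 0)
  (74/89, 66/89)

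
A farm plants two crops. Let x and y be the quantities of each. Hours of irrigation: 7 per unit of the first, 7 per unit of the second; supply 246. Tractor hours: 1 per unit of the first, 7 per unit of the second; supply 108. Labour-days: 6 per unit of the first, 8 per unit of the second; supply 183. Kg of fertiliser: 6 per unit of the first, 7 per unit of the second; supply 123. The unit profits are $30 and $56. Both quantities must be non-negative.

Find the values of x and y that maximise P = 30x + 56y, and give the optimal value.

x = 3, y = 15, maximum P = 930

Vertices and P = 30x + 56y:
  (0, 0) → P = 0
  (0, 108/7) → P = 864
  (41/2, 0) → P = 615
  (3, 15) → P = 930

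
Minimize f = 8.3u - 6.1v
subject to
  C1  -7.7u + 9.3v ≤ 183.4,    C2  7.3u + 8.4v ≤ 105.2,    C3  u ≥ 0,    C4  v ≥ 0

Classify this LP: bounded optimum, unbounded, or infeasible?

bounded optimum

Vertices and f = 8.3u - 6.1v:
  (0, 263/21) → f = -16043/210
  (1052/73, 0) → f = 43658/365
  (0, 0) → f = 0
The feasible region has finitely many vertices and no improving ray; the minimum is -16043/210 at (0, 263/21).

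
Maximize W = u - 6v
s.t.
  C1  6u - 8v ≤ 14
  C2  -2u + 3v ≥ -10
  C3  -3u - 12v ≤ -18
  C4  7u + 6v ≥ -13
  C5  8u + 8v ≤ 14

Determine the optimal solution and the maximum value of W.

Feasible corners and W = u - 6v:
  (-4, 5/2) → W = -19
  (1/3, 17/12) → W = -49/6
  (-47/2, 101/4) → W = -175

The binding constraints are -3u - 12v = -18 and 8u + 8v = 14.
Solving simultaneously gives u = 1/3, v = 17/12.

u = 1/3, v = 17/12, maximum W = -49/6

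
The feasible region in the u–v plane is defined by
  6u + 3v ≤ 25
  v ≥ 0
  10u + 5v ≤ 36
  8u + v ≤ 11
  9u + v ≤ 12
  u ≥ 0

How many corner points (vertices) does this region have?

5

The feasible vertices (each the meet of two boundaries and inside every other half-plane) are:
  (4/3, 0)
  (0, 0)
  (19/30, 89/15)
  (0, 36/5)
  (1, 3)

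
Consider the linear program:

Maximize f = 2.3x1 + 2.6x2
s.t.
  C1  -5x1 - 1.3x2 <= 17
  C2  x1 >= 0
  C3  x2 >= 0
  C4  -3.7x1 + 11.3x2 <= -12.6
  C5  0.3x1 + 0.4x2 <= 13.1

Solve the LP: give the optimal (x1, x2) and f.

x1 = 131/3, x2 = 0, maximum f = 3013/30

Corner points and f = 2.3x1 + 2.6x2:
  (126/37, 0) → f = 1449/185
  (131/3, 0) → f = 3013/30
  (15307/487, 4469/487) → f = 93651/974

At the optimal vertex, x2 = 0 and 0.3x1 + 0.4x2 = 13.1.
Solving simultaneously gives x1 = 131/3, x2 = 0.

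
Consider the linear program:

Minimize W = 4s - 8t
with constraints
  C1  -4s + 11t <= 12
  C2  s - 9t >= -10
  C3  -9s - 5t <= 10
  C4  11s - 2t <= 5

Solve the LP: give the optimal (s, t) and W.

s = -10/7, t = 4/7, minimum W = -72/7

Corner points and W = 4s - 8t:
  (2/25, 28/25) → W = -216/25
  (-10/7, 4/7) → W = -72/7
  (65/97, 115/97) → W = -660/97
  (5/73, -155/73) → W = 1260/73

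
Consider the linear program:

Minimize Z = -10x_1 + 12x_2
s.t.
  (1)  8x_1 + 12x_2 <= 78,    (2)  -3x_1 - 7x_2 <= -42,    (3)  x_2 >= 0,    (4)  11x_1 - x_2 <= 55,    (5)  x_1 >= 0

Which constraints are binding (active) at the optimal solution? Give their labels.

Corner points and Z = -10x_1 + 12x_2:
  (21/10, 51/10) → Z = 201/5
  (0, 13/2) → Z = 78
  (0, 6) → Z = 72

The minimum is at (21/10, 51/10). Substituting into each constraint, equality holds for (1) and (2); the remaining constraints have slack.

(1) and (2)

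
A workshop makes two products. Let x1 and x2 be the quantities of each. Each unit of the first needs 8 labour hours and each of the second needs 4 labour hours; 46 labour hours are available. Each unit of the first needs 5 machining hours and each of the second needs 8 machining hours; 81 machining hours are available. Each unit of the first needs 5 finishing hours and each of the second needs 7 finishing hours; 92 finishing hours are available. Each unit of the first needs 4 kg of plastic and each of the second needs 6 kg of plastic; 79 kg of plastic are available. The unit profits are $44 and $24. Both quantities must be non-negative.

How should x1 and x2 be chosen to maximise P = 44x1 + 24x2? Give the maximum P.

Feasible corners and P = 44x1 + 24x2:
  (0, 0) → P = 0
  (0, 81/8) → P = 243
  (23/4, 0) → P = 253
  (1, 19/2) → P = 272

The optimum lies where 8x1 + 4x2 = 46 and 5x1 + 8x2 = 81.
Solving simultaneously gives x1 = 1, x2 = 19/2.

x1 = 1, x2 = 19/2, maximum P = 272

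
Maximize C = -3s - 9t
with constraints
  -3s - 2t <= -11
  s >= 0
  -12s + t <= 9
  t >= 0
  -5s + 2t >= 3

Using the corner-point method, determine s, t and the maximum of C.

Vertices and C = -3s - 9t:
  (0, 11/2) → C = -99/2
  (1, 4) → C = -39
  (0, 9) → C = -81
The feasible region is unbounded (it extends along (1, 12), (2, 5)), but C strictly decreases along every unbounded feasible direction, so there is no improving ray and the maximum is attained at a vertex.

The optimum lies where -3s - 2t = -11 and -5s + 2t = 3.
Solving simultaneously gives s = 1, t = 4.

s = 1, t = 4, maximum C = -39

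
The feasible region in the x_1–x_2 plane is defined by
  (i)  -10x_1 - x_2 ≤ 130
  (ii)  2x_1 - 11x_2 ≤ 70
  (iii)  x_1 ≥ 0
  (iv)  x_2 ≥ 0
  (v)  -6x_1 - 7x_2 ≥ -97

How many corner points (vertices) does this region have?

Of the 10 pairwise boundary intersections, those satisfying every inequality are:
  (0, 0)
  (0, 97/7)
  (97/6, 0)

3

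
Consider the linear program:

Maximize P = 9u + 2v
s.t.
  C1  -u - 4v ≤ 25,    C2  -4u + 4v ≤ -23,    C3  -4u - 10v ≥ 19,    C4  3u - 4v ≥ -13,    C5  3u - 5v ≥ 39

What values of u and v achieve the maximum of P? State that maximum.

Corner points and P = 9u + 2v:
  (29, -27/2) → P = 234
  (31/17, -114/17) → P = 3
  (59/10, -213/50) → P = 2229/50

The optimum lies where -u - 4v = 25 and -4u - 10v = 19.
Solving simultaneously gives u = 29, v = -27/2.

u = 29, v = -27/2, maximum P = 234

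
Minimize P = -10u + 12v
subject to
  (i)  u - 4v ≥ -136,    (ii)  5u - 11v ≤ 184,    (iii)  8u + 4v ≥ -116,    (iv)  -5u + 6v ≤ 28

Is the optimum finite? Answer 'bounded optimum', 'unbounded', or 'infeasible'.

Corner points and P = -10u + 12v:
  (248, 96) → P = -1328
  (352/7, 326/7) → P = 56
  (-5, -19) → P = -178
  (-202/17, -89/17) → P = 56
The feasible region has finitely many vertices and no improving ray; the minimum is -1328 at (248, 96).

bounded optimum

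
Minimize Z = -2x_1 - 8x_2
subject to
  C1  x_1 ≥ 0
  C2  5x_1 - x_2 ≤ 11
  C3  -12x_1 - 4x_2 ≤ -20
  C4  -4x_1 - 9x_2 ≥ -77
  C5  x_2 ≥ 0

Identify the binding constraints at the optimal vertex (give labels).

Corner points and Z = -2x_1 - 8x_2:
  (0, 5) → Z = -40
  (0, 77/9) → Z = -616/9
  (176/49, 341/49) → Z = -440/7
  (11/5, 0) → Z = -22/5
  (5/3, 0) → Z = -10/3

The minimum is at (0, 77/9). Substituting into each constraint, equality holds for C1 and C4; the remaining constraints have slack.

C1 and C4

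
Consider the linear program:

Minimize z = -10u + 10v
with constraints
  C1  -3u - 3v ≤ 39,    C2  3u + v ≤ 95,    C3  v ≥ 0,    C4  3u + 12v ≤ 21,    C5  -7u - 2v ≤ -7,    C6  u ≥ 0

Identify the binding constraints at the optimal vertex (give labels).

C3 and C4

Corner points and z = -10u + 10v:
  (7, 0) → z = -70
  (1, 0) → z = -10
  (7/13, 21/13) → z = 140/13

The minimum is at (7, 0). Substituting into each constraint, equality holds for C3 and C4; the remaining constraints have slack.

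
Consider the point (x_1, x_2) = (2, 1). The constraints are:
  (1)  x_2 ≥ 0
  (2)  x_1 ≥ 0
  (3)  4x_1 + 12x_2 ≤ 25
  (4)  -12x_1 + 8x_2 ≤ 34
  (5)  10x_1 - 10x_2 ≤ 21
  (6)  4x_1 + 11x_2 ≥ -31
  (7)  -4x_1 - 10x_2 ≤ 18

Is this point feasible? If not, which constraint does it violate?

feasible

(1): 1 ≥ 0 ✓
(2): 2 ≥ 0 ✓
(3): 20 ≤ 25 ✓
(4): -16 ≤ 34 ✓
(5): 10 ≤ 21 ✓
(6): 19 ≥ -31 ✓
(7): -18 ≤ 18 ✓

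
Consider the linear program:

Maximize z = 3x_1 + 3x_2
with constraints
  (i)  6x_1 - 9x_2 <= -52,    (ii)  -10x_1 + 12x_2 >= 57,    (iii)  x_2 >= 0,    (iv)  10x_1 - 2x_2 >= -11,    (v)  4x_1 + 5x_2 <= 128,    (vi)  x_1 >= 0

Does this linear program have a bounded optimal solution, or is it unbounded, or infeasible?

bounded optimum

Extreme points and z = 3x_1 + 3x_2:
  (37/6, 89/9) → z = 289/6
  (5/78, 227/39) → z = 459/26
  (1251/98, 754/49) → z = 8277/98
  (201/58, 662/29) → z = 4575/58
The feasible region has finitely many vertices and no improving ray; the maximum is 8277/98 at (1251/98, 754/49).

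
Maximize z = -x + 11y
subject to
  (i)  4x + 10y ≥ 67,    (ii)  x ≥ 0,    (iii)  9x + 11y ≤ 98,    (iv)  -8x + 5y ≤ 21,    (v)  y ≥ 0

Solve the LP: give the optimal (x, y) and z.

Corner points and z = -x + 11y:
  (243/46, 211/46) → z = 1039/23
  (5/4, 31/5) → z = 1339/20
  (37/19, 139/19) → z = 1492/19

The binding constraints are 9x + 11y = 98 and -8x + 5y = 21.
Solving simultaneously gives x = 37/19, y = 139/19.

x = 37/19, y = 139/19, maximum z = 1492/19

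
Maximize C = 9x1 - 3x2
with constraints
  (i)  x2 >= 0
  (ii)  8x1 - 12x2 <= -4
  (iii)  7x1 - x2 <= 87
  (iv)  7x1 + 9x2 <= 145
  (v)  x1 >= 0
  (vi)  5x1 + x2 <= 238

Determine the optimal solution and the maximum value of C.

Corner points and C = 9x1 - 3x2:
  (142/13, 99/13) → C = 981/13
  (0, 1/3) → C = -1
  (0, 145/9) → C = -145/3

x1 = 142/13, x2 = 99/13, maximum C = 981/13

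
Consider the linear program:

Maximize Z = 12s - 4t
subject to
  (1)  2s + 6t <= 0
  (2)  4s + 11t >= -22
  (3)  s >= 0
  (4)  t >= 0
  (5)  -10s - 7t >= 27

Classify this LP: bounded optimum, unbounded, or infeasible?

The boundaries 2s + 6t = 0 and 4s + 11t = -22 meet at (-66, 22), but that point violates s ≥ 0. Every candidate vertex is excluded by some other constraint, so the feasible region is empty.

infeasible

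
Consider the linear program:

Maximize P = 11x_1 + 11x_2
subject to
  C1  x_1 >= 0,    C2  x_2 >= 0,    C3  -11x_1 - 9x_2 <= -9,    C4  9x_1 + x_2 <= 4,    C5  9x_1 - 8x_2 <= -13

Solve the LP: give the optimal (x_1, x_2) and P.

x_1 = 0, x_2 = 4, maximum P = 44

The binding constraints are x_1 = 0 and 9x_1 + x_2 = 4.
Solving simultaneously gives x_1 = 0, x_2 = 4.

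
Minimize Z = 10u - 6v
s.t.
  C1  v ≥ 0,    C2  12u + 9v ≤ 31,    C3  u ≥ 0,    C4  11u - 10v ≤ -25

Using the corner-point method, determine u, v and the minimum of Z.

Extreme points and Z = 10u - 6v:
  (0, 31/9) → Z = -62/3
  (85/219, 641/219) → Z = -2996/219
  (0, 5/2) → Z = -15

The binding constraints are 12u + 9v = 31 and u = 0.
Solving simultaneously gives u = 0, v = 31/9.

u = 0, v = 31/9, minimum Z = -62/3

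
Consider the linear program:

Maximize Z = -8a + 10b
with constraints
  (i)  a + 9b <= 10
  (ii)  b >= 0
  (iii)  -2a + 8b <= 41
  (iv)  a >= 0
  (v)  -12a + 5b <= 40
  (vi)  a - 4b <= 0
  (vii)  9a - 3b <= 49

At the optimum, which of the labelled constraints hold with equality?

(i) and (iv)

Feasible corners and Z = -8a + 10b:
  (0, 10/9) → Z = 100/9
  (40/13, 10/13) → Z = -220/13
  (0, 0) → Z = 0

The maximum is at (0, 10/9). Substituting into each constraint, equality holds for (i) and (iv); the remaining constraints have slack.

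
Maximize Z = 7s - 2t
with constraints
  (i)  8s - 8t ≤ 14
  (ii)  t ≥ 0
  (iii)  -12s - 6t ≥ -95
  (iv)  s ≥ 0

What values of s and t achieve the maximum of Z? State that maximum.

Vertices and Z = 7s - 2t:
  (7/4, 0) → Z = 49/4
  (211/36, 37/9) → Z = 1181/36
  (0, 0) → Z = 0
  (0, 95/6) → Z = -95/3

s = 211/36, t = 37/9, maximum Z = 1181/36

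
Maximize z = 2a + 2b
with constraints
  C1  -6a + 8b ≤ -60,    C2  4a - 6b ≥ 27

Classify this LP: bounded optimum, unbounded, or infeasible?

unbounded

From the feasible point (36, 39/2), moving in the direction (6, 4) keeps every constraint satisfied while z increases without bound.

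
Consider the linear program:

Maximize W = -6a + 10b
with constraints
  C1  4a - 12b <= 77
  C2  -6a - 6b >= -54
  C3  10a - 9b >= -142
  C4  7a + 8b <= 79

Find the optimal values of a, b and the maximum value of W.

Vertices and W = -6a + 10b:
  (185/16, -41/16) → W = -95
  (-799/28, -223/14) → W = 167/14
  (-61/19, 232/19) → W = 2686/19

a = -61/19, b = 232/19, maximum W = 2686/19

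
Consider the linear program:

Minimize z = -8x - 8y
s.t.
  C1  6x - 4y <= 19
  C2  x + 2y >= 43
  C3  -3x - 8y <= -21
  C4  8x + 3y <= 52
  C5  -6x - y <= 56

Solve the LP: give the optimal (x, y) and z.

At the optimal vertex, 8x + 3y = 52 and -6x - y = 56.
Solving simultaneously gives x = -22, y = 76.

x = -22, y = 76, minimum z = -432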